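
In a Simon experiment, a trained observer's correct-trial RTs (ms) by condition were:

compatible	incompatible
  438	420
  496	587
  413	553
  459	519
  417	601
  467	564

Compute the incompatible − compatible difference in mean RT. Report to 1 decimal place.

M(compatible) = 2690/6 = 448.333
M(incompatible) = 3244/6 = 540.667
Difference = 540.667 − 448.333 = 92.333 ms

92.3 ms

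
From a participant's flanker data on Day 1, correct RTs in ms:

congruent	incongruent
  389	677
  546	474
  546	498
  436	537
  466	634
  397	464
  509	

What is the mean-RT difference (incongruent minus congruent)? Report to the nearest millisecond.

M(congruent) = 3289/7 = 469.857
M(incongruent) = 3284/6 = 547.333
Difference = 547.333 − 469.857 = 77.476 ms

77 ms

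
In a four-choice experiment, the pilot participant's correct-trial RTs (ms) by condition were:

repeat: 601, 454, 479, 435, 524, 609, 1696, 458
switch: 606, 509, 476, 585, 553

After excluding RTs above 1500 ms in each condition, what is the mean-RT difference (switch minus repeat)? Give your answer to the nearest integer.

37 ms

repeat: exclude 1696
M(repeat) = 3560/7 = 508.571
M(switch) = 2729/5 = 545.800
Difference = 545.800 − 508.571 = 37.229 ms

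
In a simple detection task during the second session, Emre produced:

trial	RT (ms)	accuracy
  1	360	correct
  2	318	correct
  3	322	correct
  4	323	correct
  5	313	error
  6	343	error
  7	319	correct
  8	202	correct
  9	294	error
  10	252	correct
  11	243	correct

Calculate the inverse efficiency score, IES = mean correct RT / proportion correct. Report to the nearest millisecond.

Correct trials (n=8): 360, 318, 322, 323, 319, 202, 252, 243
Mean correct RT = 2339/8 = 292.3750 ms
Proportion correct = 8/11
IES = 292.3750 / (8/11) = 402.016 ms

402 ms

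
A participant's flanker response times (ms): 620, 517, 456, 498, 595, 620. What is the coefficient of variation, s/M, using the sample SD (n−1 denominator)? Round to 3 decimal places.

n = 6, Σ = 3306, M = 551.0000
Σ(x−M)² = 24448.000; s = √(24448.000/5) = 69.9257
CV = 69.9257 / 551.0000 = 0.12691

0.127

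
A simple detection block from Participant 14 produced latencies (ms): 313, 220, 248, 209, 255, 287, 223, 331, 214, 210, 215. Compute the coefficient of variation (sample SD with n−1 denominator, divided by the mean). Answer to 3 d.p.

0.177

n = 11, Σ = 2725, M = 247.7273
Σ(x−M)² = 19302.182; s = √(19302.182/10) = 43.9342
CV = 43.9342 / 247.7273 = 0.17735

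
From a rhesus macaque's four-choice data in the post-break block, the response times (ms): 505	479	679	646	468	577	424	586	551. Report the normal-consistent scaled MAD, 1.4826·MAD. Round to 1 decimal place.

106.7 ms

Sorted: 424, 468, 479, 505, 551, 577, 586, 646, 679 → median = 551
|x − 551| sorted: 0, 26, 35, 46, 72, 83, 95, 127, 128 → MAD = 72
Robust SD ≈ 1.4826 × 72 = 106.747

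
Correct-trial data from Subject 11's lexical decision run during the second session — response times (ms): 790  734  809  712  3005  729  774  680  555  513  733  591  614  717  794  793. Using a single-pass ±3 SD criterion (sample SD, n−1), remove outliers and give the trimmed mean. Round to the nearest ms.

n = 16, ΣRT = 13543, M = 846.438
Σ(x−M)² = 5092053.94; s = √(5092053.94/15) = 582.641
Cutoffs: 846.438 ± 3·582.641 → [-901.5, 2594.4]
Outside: 3005 → excluded.
Retained (n=15): Σ = 10538, mean = 10538/15 = 702.533

703 ms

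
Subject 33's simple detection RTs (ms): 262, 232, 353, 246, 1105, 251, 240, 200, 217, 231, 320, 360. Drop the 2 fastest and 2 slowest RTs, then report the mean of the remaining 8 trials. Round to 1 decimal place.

Sorted: 200, 217, 231, 232, 240, 246, 251, 262, 320, 353, 360, 1105
Drop lowest 2 (200, 217) and highest 2 (360, 1105)
Remaining (n=8): Σ = 2135, mean = 2135/8 = 266.875

266.9 ms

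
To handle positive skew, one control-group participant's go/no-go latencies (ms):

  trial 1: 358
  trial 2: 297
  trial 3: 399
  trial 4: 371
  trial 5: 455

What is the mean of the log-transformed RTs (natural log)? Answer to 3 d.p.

5.920

ln(RT): 5.8805, 5.6937, 5.9890, 5.9162, 6.1203
Σ ln(RT) = 29.5997
Mean = 29.5997/5 = 5.91995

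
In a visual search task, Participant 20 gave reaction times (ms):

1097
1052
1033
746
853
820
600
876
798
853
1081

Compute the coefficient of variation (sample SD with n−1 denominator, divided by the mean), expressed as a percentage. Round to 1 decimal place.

n = 11, Σ = 9809, M = 891.7273
Σ(x−M)² = 247124.182; s = √(247124.182/10) = 157.2018
CV = 157.2018 / 891.7273 = 0.17629 = 17.629%

17.6%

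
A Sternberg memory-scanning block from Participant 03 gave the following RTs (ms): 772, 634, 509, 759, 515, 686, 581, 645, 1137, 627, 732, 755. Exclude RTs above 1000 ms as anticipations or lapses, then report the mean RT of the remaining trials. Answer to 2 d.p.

Excluded: 1137
Retained (n=11): Σ = 7215
Mean = 7215/11 = 655.9091

655.91 ms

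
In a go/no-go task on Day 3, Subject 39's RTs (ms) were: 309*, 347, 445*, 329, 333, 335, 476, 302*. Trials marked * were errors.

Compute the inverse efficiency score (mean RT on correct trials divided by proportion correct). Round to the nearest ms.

Correct trials (n=5): 347, 329, 333, 335, 476
Mean correct RT = 1820/5 = 364.0000 ms
Proportion correct = 5/8
IES = 364.0000 / (5/8) = 582.400 ms

582 ms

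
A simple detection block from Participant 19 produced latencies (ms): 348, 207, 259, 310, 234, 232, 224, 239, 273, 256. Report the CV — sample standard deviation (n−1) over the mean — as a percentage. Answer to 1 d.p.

16.5%

n = 10, Σ = 2582, M = 258.2000
Σ(x−M)² = 16403.600; s = √(16403.600/9) = 42.6922
CV = 42.6922 / 258.2000 = 0.16535 = 16.535%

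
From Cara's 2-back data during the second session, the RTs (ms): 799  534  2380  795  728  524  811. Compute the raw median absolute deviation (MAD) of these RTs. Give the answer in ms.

67 ms

Sorted: 524, 534, 728, 795, 799, 811, 2380 → median = 795
|x − 795|: 4, 261, 1585, 0, 67, 271, 16
Sorted deviations: 0, 4, 16, 67, 261, 271, 1585 → MAD = 67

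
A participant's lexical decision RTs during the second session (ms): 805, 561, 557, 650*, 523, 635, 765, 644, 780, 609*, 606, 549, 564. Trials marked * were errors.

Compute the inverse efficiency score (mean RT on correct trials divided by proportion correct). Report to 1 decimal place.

Correct trials (n=11): 805, 561, 557, 523, 635, 765, 644, 780, 606, 549, 564
Mean correct RT = 6989/11 = 635.3636 ms
Proportion correct = 11/13
IES = 635.3636 / (11/13) = 750.884 ms

750.9 ms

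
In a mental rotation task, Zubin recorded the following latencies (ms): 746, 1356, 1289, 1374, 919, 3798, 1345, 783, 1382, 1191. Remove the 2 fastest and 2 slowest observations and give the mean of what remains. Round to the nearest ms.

Sorted: 746, 783, 919, 1191, 1289, 1345, 1356, 1374, 1382, 3798
Drop lowest 2 (746, 783) and highest 2 (1382, 3798)
Remaining (n=6): Σ = 7474, mean = 7474/6 = 1245.667

1246 ms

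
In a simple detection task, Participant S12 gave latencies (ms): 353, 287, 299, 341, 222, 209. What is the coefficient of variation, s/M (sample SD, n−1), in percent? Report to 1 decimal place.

n = 6, Σ = 1711, M = 285.1667
Σ(x−M)² = 17704.833; s = √(17704.833/5) = 59.5060
CV = 59.5060 / 285.1667 = 0.20867 = 20.867%

20.9%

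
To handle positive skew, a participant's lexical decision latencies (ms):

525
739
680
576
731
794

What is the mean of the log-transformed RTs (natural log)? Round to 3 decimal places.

6.503

ln(RT): 6.2634, 6.6053, 6.5221, 6.3561, 6.5944, 6.6771
Σ ln(RT) = 39.0184
Mean = 39.0184/6 = 6.50307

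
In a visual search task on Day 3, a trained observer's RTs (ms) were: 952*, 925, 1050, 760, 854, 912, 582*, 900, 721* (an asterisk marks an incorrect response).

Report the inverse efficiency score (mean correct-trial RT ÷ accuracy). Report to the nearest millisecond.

Correct trials (n=6): 925, 1050, 760, 854, 912, 900
Mean correct RT = 5401/6 = 900.1667 ms
Proportion correct = 6/9
IES = 900.1667 / (6/9) = 1350.250 ms

1350 ms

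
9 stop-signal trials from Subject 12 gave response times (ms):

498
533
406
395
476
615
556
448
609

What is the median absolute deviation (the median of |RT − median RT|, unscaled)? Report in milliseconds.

Sorted: 395, 406, 448, 476, 498, 533, 556, 609, 615 → median = 498
|x − 498|: 0, 35, 92, 103, 22, 117, 58, 50, 111
Sorted deviations: 0, 22, 35, 50, 58, 92, 103, 111, 117 → MAD = 58

58 ms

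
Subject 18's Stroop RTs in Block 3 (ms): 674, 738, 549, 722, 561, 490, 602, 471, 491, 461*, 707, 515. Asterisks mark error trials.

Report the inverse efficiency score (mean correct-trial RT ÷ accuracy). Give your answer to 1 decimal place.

646.6 ms

Correct trials (n=11): 674, 738, 549, 722, 561, 490, 602, 471, 491, 707, 515
Mean correct RT = 6520/11 = 592.7273 ms
Proportion correct = 11/12
IES = 592.7273 / (11/12) = 646.612 ms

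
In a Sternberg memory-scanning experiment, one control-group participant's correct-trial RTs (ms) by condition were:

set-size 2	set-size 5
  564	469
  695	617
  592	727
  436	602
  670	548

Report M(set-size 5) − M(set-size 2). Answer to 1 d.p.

M(set-size 2) = 2957/5 = 591.400
M(set-size 5) = 2963/5 = 592.600
Difference = 592.600 − 591.400 = 1.200 ms

1.2 ms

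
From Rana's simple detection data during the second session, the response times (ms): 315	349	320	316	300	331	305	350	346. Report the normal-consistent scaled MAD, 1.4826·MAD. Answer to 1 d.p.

22.2 ms

Sorted: 300, 305, 315, 316, 320, 331, 346, 349, 350 → median = 320
|x − 320| sorted: 0, 4, 5, 11, 15, 20, 26, 29, 30 → MAD = 15
Robust SD ≈ 1.4826 × 15 = 22.239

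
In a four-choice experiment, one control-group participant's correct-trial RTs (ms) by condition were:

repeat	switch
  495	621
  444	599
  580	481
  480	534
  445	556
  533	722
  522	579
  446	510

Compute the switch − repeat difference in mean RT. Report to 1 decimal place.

82.1 ms

M(repeat) = 3945/8 = 493.125
M(switch) = 4602/8 = 575.250
Difference = 575.250 − 493.125 = 82.125 ms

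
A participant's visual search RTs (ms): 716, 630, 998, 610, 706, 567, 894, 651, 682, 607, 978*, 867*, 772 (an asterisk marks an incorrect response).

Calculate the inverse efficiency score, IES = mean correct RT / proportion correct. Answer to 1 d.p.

841.6 ms

Correct trials (n=11): 716, 630, 998, 610, 706, 567, 894, 651, 682, 607, 772
Mean correct RT = 7833/11 = 712.0909 ms
Proportion correct = 11/13
IES = 712.0909 / (11/13) = 841.562 ms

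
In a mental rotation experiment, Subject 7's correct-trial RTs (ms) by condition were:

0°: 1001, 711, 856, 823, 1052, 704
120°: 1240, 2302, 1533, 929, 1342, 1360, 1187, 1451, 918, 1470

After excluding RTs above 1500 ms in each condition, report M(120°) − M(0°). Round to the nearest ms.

120°: exclude 2302, 1533
M(0°) = 5147/6 = 857.833
M(120°) = 9897/8 = 1237.125
Difference = 1237.125 − 857.833 = 379.292 ms

379 ms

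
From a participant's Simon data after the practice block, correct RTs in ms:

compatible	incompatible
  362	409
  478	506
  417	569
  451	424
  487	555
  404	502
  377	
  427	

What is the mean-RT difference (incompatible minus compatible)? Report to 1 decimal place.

M(compatible) = 3403/8 = 425.375
M(incompatible) = 2965/6 = 494.167
Difference = 494.167 − 425.375 = 68.792 ms

68.8 ms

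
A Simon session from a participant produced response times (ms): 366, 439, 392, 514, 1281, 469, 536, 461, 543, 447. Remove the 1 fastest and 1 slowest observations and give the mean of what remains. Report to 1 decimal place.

Sorted: 366, 392, 439, 447, 461, 469, 514, 536, 543, 1281
Drop lowest 1 (366) and highest 1 (1281)
Remaining (n=8): Σ = 3801, mean = 3801/8 = 475.125

475.1 ms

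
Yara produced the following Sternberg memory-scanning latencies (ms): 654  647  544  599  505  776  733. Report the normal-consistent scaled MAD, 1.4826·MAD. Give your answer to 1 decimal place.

127.5 ms

Sorted: 505, 544, 599, 647, 654, 733, 776 → median = 647
|x − 647| sorted: 0, 7, 48, 86, 103, 129, 142 → MAD = 86
Robust SD ≈ 1.4826 × 86 = 127.504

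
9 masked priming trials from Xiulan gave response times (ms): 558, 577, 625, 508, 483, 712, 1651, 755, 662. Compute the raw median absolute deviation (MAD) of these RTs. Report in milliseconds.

87 ms

Sorted: 483, 508, 558, 577, 625, 662, 712, 755, 1651 → median = 625
|x − 625|: 67, 48, 0, 117, 142, 87, 1026, 130, 37
Sorted deviations: 0, 37, 48, 67, 87, 117, 130, 142, 1026 → MAD = 87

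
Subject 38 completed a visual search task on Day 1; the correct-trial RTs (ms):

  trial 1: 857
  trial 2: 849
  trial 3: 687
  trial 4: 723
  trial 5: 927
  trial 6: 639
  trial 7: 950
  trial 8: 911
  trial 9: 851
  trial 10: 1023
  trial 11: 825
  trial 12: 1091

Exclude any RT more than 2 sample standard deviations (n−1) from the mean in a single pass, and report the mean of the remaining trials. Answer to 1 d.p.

861.1 ms

n = 12, ΣRT = 10333, M = 861.083
Σ(x−M)² = 194080.92; s = √(194080.92/11) = 132.830
Cutoffs: 861.083 ± 2·132.830 → [595.4, 1126.7]
No RTs fall outside the cutoffs; all 12 retained. Mean = 10333/12 = 861.083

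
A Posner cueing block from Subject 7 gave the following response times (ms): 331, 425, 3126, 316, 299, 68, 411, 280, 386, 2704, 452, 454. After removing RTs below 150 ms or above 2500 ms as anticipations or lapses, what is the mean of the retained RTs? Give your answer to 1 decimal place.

Excluded: 68, 2704, 3126
Retained (n=9): Σ = 3354
Mean = 3354/9 = 372.6667

372.7 ms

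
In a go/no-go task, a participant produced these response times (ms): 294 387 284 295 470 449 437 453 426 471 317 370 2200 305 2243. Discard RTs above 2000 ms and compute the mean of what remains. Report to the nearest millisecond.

Excluded: 2200, 2243
Retained (n=13): Σ = 4958
Mean = 4958/13 = 381.3846

381 ms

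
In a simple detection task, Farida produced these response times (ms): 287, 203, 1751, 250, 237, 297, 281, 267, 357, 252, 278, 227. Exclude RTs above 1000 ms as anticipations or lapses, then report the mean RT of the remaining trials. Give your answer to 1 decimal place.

Excluded: 1751
Retained (n=11): Σ = 2936
Mean = 2936/11 = 266.9091

266.9 ms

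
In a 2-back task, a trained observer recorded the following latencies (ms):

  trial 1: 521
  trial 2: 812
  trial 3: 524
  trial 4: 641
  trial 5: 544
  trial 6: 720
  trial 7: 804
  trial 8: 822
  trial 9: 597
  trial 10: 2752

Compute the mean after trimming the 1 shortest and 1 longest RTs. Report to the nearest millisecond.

683 ms

Sorted: 521, 524, 544, 597, 641, 720, 804, 812, 822, 2752
Drop lowest 1 (521) and highest 1 (2752)
Remaining (n=8): Σ = 5464, mean = 5464/8 = 683.000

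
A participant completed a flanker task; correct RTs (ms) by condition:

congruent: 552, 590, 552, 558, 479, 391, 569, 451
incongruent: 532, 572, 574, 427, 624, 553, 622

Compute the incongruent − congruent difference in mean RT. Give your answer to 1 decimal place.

M(congruent) = 4142/8 = 517.750
M(incongruent) = 3904/7 = 557.714
Difference = 557.714 − 517.750 = 39.964 ms

40.0 ms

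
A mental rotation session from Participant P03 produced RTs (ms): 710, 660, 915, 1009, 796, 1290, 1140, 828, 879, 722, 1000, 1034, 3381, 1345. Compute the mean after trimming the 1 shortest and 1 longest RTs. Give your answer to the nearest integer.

972 ms

Sorted: 660, 710, 722, 796, 828, 879, 915, 1000, 1009, 1034, 1140, 1290, 1345, 3381
Drop lowest 1 (660) and highest 1 (3381)
Remaining (n=12): Σ = 11668, mean = 11668/12 = 972.333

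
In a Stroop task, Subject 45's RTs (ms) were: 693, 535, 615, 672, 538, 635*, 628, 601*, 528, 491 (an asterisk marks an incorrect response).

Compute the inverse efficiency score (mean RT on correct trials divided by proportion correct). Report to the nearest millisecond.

734 ms

Correct trials (n=8): 693, 535, 615, 672, 538, 628, 528, 491
Mean correct RT = 4700/8 = 587.5000 ms
Proportion correct = 8/10
IES = 587.5000 / (8/10) = 734.375 ms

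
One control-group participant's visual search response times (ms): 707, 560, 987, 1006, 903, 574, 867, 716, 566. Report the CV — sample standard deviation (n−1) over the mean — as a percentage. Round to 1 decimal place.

n = 9, Σ = 6886, M = 765.1111
Σ(x−M)² = 260684.889; s = √(260684.889/8) = 180.5149
CV = 180.5149 / 765.1111 = 0.23593 = 23.593%

23.6%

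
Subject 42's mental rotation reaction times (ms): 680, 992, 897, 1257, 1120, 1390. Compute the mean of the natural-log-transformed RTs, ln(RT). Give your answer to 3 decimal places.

6.936

ln(RT): 6.5221, 6.8997, 6.7991, 7.1365, 7.0211, 7.2371
Σ ln(RT) = 41.6155
Mean = 41.6155/6 = 6.93592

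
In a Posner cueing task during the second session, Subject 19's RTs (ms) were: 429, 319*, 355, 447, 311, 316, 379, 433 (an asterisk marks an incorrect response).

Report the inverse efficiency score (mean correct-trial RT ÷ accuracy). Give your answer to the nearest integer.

Correct trials (n=7): 429, 355, 447, 311, 316, 379, 433
Mean correct RT = 2670/7 = 381.4286 ms
Proportion correct = 7/8
IES = 381.4286 / (7/8) = 435.918 ms

436 ms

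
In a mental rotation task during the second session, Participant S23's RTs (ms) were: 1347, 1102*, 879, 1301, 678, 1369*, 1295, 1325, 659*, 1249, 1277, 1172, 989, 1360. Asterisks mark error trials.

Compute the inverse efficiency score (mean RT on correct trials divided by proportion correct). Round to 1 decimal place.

1489.3 ms

Correct trials (n=11): 1347, 879, 1301, 678, 1295, 1325, 1249, 1277, 1172, 989, 1360
Mean correct RT = 12872/11 = 1170.1818 ms
Proportion correct = 11/14
IES = 1170.1818 / (11/14) = 1489.322 ms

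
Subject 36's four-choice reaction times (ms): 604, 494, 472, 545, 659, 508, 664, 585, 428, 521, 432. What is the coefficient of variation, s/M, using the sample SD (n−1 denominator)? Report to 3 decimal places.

0.153

n = 11, Σ = 5912, M = 537.4545
Σ(x−M)² = 67944.727; s = √(67944.727/10) = 82.4286
CV = 82.4286 / 537.4545 = 0.15337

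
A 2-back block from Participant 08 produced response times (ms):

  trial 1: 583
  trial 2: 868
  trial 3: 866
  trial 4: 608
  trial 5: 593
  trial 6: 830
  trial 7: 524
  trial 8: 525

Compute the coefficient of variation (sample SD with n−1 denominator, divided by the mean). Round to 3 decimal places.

n = 8, Σ = 5397, M = 674.6250
Σ(x−M)² = 162731.875; s = √(162731.875/7) = 152.4710
CV = 152.4710 / 674.6250 = 0.22601

0.226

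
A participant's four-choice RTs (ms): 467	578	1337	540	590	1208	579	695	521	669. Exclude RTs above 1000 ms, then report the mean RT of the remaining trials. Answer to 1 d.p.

Excluded: 1208, 1337
Retained (n=8): Σ = 4639
Mean = 4639/8 = 579.8750

579.9 ms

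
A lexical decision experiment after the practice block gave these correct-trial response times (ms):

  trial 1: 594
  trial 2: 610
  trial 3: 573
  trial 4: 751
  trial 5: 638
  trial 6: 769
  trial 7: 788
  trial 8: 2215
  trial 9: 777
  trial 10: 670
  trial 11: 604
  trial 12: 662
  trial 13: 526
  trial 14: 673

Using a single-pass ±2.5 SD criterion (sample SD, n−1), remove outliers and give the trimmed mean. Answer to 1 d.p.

n = 14, ΣRT = 10850, M = 775.000
Σ(x−M)² = 2319384.00; s = √(2319384.00/13) = 422.391
Cutoffs: 775.000 ± 2.5·422.391 → [-281.0, 1831.0]
Outside: 2215 → excluded.
Retained (n=13): Σ = 8635, mean = 8635/13 = 664.231

664.2 ms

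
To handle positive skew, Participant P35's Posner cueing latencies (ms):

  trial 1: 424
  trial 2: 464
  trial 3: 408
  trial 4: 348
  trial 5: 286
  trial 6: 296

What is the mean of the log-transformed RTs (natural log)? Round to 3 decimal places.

5.900

ln(RT): 6.0497, 6.1399, 6.0113, 5.8522, 5.6560, 5.6904
Σ ln(RT) = 35.3994
Mean = 35.3994/6 = 5.89991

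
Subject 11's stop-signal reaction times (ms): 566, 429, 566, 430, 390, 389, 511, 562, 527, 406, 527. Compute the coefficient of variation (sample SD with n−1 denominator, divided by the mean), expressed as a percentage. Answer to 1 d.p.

15.2%

n = 11, Σ = 5303, M = 482.0909
Σ(x−M)² = 53804.909; s = √(53804.909/10) = 73.3518
CV = 73.3518 / 482.0909 = 0.15215 = 15.215%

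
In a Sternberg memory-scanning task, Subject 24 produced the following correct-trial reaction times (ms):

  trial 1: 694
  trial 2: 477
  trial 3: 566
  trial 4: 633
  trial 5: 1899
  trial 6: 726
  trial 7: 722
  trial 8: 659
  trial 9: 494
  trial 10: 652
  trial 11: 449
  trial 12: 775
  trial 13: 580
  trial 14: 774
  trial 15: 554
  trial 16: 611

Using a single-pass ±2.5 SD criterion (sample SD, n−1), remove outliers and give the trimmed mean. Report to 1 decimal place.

n = 16, ΣRT = 11265, M = 704.062
Σ(x−M)² = 1674866.94; s = √(1674866.94/15) = 334.152
Cutoffs: 704.062 ± 2.5·334.152 → [-131.3, 1539.4]
Outside: 1899 → excluded.
Retained (n=15): Σ = 9366, mean = 9366/15 = 624.400

624.4 ms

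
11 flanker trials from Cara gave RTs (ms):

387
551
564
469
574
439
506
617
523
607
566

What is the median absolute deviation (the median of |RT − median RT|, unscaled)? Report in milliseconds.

Sorted: 387, 439, 469, 506, 523, 551, 564, 566, 574, 607, 617 → median = 551
|x − 551|: 164, 0, 13, 82, 23, 112, 45, 66, 28, 56, 15
Sorted deviations: 0, 13, 15, 23, 28, 45, 56, 66, 82, 112, 164 → MAD = 45

45 ms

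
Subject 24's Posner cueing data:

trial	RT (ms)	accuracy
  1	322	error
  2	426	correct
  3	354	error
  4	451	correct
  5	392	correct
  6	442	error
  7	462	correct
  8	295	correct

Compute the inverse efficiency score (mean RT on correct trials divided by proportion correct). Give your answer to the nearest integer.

648 ms

Correct trials (n=5): 426, 451, 392, 462, 295
Mean correct RT = 2026/5 = 405.2000 ms
Proportion correct = 5/8
IES = 405.2000 / (5/8) = 648.320 ms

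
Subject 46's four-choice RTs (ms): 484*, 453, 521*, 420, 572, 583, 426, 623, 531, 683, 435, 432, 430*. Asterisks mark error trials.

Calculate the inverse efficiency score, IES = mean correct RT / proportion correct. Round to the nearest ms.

Correct trials (n=10): 453, 420, 572, 583, 426, 623, 531, 683, 435, 432
Mean correct RT = 5158/10 = 515.8000 ms
Proportion correct = 10/13
IES = 515.8000 / (10/13) = 670.540 ms

671 ms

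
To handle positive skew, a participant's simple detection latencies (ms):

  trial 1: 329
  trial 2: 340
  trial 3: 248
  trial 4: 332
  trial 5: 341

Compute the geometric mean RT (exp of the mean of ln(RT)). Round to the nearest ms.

ln(RT): 5.7961, 5.8289, 5.5134, 5.8051, 5.8319
Mean ln(RT) = 28.7754/5 = 5.75509
Geometric mean = exp(5.75509) = 315.79 ms

316 ms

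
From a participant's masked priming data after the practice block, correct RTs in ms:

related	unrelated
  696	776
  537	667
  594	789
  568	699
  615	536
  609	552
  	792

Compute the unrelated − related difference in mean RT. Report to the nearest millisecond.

84 ms

M(related) = 3619/6 = 603.167
M(unrelated) = 4811/7 = 687.286
Difference = 687.286 − 603.167 = 84.119 ms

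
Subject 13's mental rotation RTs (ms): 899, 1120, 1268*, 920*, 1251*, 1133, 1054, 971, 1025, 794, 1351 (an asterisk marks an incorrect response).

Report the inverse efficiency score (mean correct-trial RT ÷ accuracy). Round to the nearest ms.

Correct trials (n=8): 899, 1120, 1133, 1054, 971, 1025, 794, 1351
Mean correct RT = 8347/8 = 1043.3750 ms
Proportion correct = 8/11
IES = 1043.3750 / (8/11) = 1434.641 ms

1435 ms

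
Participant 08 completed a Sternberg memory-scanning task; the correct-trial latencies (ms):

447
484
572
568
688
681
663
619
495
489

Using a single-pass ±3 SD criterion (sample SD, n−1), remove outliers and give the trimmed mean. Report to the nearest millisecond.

571 ms

n = 10, ΣRT = 5706, M = 570.600
Σ(x−M)² = 72010.40; s = √(72010.40/9) = 89.449
Cutoffs: 570.600 ± 3·89.449 → [302.3, 838.9]
No RTs fall outside the cutoffs; all 10 retained. Mean = 5706/10 = 570.600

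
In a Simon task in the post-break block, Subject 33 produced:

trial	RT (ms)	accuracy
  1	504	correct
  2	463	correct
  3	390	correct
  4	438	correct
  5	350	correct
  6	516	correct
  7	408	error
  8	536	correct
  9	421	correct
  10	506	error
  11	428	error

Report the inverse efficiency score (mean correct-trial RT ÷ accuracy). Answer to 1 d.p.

621.8 ms

Correct trials (n=8): 504, 463, 390, 438, 350, 516, 536, 421
Mean correct RT = 3618/8 = 452.2500 ms
Proportion correct = 8/11
IES = 452.2500 / (8/11) = 621.844 ms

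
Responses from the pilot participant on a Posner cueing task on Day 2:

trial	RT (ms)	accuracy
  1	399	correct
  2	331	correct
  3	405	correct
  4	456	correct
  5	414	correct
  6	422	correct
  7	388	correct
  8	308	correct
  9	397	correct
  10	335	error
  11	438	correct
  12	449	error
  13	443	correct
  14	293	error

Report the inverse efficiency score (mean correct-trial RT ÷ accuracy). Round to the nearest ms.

Correct trials (n=11): 399, 331, 405, 456, 414, 422, 388, 308, 397, 438, 443
Mean correct RT = 4401/11 = 400.0909 ms
Proportion correct = 11/14
IES = 400.0909 / (11/14) = 509.207 ms

509 ms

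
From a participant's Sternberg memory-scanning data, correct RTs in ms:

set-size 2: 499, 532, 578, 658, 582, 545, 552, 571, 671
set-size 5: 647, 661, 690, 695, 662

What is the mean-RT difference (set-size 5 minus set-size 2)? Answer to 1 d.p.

M(set-size 2) = 5188/9 = 576.444
M(set-size 5) = 3355/5 = 671.000
Difference = 671.000 − 576.444 = 94.556 ms

94.6 ms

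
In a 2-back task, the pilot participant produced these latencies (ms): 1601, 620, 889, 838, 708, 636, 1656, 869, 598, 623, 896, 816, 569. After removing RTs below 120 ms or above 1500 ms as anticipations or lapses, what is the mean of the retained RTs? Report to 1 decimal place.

732.9 ms

Excluded: 1601, 1656
Retained (n=11): Σ = 8062
Mean = 8062/11 = 732.9091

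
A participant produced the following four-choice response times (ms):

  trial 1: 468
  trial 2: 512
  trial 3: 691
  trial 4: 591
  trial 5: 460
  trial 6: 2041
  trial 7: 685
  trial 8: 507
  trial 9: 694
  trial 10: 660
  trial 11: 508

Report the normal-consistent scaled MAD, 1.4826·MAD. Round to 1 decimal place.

Sorted: 460, 468, 507, 508, 512, 591, 660, 685, 691, 694, 2041 → median = 591
|x − 591| sorted: 0, 69, 79, 83, 84, 94, 100, 103, 123, 131, 1450 → MAD = 94
Robust SD ≈ 1.4826 × 94 = 139.364

139.4 ms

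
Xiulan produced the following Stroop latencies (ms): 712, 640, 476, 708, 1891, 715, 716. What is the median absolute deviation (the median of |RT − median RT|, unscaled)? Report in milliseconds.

Sorted: 476, 640, 708, 712, 715, 716, 1891 → median = 712
|x − 712|: 0, 72, 236, 4, 1179, 3, 4
Sorted deviations: 0, 3, 4, 4, 72, 236, 1179 → MAD = 4

4 ms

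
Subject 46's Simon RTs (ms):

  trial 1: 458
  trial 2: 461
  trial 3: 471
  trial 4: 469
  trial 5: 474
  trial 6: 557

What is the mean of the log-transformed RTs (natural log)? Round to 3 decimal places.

ln(RT): 6.1269, 6.1334, 6.1549, 6.1506, 6.1612, 6.3226
Σ ln(RT) = 37.0495
Mean = 37.0495/6 = 6.17492

6.175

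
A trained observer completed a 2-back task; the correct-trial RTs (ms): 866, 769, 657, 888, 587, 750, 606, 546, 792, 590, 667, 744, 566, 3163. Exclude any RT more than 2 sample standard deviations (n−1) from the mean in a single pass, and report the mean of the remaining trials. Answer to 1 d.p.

694.5 ms

n = 14, ΣRT = 12191, M = 870.786
Σ(x−M)² = 5816896.36; s = √(5816896.36/13) = 668.920
Cutoffs: 870.786 ± 2·668.920 → [-467.1, 2208.6]
Outside: 3163 → excluded.
Retained (n=13): Σ = 9028, mean = 9028/13 = 694.462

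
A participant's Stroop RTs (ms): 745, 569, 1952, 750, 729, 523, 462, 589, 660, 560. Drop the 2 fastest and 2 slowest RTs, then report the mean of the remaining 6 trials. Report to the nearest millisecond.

Sorted: 462, 523, 560, 569, 589, 660, 729, 745, 750, 1952
Drop lowest 2 (462, 523) and highest 2 (750, 1952)
Remaining (n=6): Σ = 3852, mean = 3852/6 = 642.000

642 ms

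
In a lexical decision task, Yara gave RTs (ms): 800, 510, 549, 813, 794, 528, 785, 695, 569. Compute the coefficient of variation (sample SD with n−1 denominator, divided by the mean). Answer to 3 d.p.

0.195

n = 9, Σ = 6043, M = 671.4444
Σ(x−M)² = 137162.222; s = √(137162.222/8) = 130.9400
CV = 130.9400 / 671.4444 = 0.19501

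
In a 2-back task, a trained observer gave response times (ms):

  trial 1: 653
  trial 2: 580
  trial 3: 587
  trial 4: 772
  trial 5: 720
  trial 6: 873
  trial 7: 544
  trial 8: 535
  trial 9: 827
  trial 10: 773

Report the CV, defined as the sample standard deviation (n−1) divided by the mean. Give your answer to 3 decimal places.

0.179

n = 10, Σ = 6864, M = 686.4000
Σ(x−M)² = 136060.400; s = √(136060.400/9) = 122.9546
CV = 122.9546 / 686.4000 = 0.17913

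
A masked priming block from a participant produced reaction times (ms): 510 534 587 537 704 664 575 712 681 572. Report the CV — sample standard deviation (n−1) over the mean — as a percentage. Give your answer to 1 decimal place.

n = 10, Σ = 6076, M = 607.6000
Σ(x−M)² = 51442.400; s = √(51442.400/9) = 75.6031
CV = 75.6031 / 607.6000 = 0.12443 = 12.443%

12.4%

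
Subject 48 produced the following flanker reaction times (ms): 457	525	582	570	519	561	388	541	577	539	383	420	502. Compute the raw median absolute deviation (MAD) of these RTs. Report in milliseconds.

Sorted: 383, 388, 420, 457, 502, 519, 525, 539, 541, 561, 570, 577, 582 → median = 525
|x − 525|: 68, 0, 57, 45, 6, 36, 137, 16, 52, 14, 142, 105, 23
Sorted deviations: 0, 6, 14, 16, 23, 36, 45, 52, 57, 68, 105, 137, 142 → MAD = 45

45 ms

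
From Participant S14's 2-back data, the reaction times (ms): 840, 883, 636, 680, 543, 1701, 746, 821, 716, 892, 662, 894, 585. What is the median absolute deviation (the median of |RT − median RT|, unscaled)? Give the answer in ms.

Sorted: 543, 585, 636, 662, 680, 716, 746, 821, 840, 883, 892, 894, 1701 → median = 746
|x − 746|: 94, 137, 110, 66, 203, 955, 0, 75, 30, 146, 84, 148, 161
Sorted deviations: 0, 30, 66, 75, 84, 94, 110, 137, 146, 148, 161, 203, 955 → MAD = 110

110 ms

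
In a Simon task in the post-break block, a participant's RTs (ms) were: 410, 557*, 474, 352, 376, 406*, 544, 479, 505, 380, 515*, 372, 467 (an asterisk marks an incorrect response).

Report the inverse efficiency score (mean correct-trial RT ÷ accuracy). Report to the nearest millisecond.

567 ms

Correct trials (n=10): 410, 474, 352, 376, 544, 479, 505, 380, 372, 467
Mean correct RT = 4359/10 = 435.9000 ms
Proportion correct = 10/13
IES = 435.9000 / (10/13) = 566.670 ms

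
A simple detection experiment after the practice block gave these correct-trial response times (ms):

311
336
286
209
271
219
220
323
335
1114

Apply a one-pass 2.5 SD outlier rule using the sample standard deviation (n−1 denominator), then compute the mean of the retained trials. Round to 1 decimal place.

278.9 ms

n = 10, ΣRT = 3624, M = 362.400
Σ(x−M)² = 649108.40; s = √(649108.40/9) = 268.558
Cutoffs: 362.400 ± 2.5·268.558 → [-309.0, 1033.8]
Outside: 1114 → excluded.
Retained (n=9): Σ = 2510, mean = 2510/9 = 278.889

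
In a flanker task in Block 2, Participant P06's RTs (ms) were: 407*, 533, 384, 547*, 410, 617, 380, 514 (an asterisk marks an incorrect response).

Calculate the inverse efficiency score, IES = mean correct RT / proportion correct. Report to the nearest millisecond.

Correct trials (n=6): 533, 384, 410, 617, 380, 514
Mean correct RT = 2838/6 = 473.0000 ms
Proportion correct = 6/8
IES = 473.0000 / (6/8) = 630.667 ms

631 ms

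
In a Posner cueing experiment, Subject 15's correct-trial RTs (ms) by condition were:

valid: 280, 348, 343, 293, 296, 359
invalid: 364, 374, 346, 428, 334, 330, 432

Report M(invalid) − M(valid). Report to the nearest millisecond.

53 ms

M(valid) = 1919/6 = 319.833
M(invalid) = 2608/7 = 372.571
Difference = 372.571 − 319.833 = 52.738 ms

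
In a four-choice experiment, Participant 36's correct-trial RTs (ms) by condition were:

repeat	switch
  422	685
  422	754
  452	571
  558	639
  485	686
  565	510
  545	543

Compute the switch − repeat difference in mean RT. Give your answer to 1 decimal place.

134.1 ms

M(repeat) = 3449/7 = 492.714
M(switch) = 4388/7 = 626.857
Difference = 626.857 − 492.714 = 134.143 ms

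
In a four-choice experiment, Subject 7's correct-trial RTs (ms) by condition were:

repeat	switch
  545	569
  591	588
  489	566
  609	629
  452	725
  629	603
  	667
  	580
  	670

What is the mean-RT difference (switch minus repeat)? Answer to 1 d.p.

M(repeat) = 3315/6 = 552.500
M(switch) = 5597/9 = 621.889
Difference = 621.889 − 552.500 = 69.389 ms

69.4 ms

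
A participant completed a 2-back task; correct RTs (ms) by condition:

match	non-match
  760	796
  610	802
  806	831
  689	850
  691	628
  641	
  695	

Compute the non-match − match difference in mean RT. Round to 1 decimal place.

82.5 ms

M(match) = 4892/7 = 698.857
M(non-match) = 3907/5 = 781.400
Difference = 781.400 − 698.857 = 82.543 ms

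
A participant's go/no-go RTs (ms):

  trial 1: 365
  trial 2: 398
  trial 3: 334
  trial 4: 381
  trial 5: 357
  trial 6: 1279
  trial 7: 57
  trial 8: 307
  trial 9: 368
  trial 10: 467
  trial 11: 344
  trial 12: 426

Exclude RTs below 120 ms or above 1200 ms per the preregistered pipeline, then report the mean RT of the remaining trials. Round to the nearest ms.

Excluded: 57, 1279
Retained (n=10): Σ = 3747
Mean = 3747/10 = 374.7000

375 ms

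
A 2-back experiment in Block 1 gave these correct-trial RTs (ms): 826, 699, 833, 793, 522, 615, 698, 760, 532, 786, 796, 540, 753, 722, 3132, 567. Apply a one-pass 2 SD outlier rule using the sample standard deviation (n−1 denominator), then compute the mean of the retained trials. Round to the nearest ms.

n = 16, ΣRT = 13574, M = 848.375
Σ(x−M)² = 5738527.75; s = √(5738527.75/15) = 618.521
Cutoffs: 848.375 ± 2·618.521 → [-388.7, 2085.4]
Outside: 3132 → excluded.
Retained (n=15): Σ = 10442, mean = 10442/15 = 696.133

696 ms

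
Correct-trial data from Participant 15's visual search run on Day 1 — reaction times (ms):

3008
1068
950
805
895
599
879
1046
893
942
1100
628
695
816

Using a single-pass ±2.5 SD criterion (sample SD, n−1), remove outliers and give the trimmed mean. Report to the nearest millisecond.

870 ms

n = 14, ΣRT = 14324, M = 1023.143
Σ(x−M)² = 4548375.71; s = √(4548375.71/13) = 591.502
Cutoffs: 1023.143 ± 2.5·591.502 → [-455.6, 2501.9]
Outside: 3008 → excluded.
Retained (n=13): Σ = 11316, mean = 11316/13 = 870.462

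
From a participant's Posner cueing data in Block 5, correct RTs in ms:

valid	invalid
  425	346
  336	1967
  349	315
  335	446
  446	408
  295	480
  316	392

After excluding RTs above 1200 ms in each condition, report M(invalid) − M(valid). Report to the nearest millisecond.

40 ms

invalid: exclude 1967
M(valid) = 2502/7 = 357.429
M(invalid) = 2387/6 = 397.833
Difference = 397.833 − 357.429 = 40.405 ms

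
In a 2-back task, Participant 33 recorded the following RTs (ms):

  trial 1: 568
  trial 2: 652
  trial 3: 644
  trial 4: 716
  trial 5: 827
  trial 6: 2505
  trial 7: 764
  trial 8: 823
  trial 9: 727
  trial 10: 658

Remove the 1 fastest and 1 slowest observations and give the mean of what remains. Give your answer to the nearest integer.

Sorted: 568, 644, 652, 658, 716, 727, 764, 823, 827, 2505
Drop lowest 1 (568) and highest 1 (2505)
Remaining (n=8): Σ = 5811, mean = 5811/8 = 726.375

726 ms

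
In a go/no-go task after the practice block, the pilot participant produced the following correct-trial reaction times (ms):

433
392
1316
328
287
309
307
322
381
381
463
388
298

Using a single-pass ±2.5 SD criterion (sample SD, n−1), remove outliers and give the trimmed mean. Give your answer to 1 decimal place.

357.4 ms

n = 13, ΣRT = 5605, M = 431.154
Σ(x−M)² = 883797.69; s = √(883797.69/12) = 271.385
Cutoffs: 431.154 ± 2.5·271.385 → [-247.3, 1109.6]
Outside: 1316 → excluded.
Retained (n=12): Σ = 4289, mean = 4289/12 = 357.417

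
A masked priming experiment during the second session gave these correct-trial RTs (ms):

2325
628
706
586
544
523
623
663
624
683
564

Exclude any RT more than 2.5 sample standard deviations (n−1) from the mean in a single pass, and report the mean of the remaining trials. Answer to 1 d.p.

n = 11, ΣRT = 8469, M = 769.909
Σ(x−M)² = 2692604.91; s = √(2692604.91/10) = 518.903
Cutoffs: 769.909 ± 2.5·518.903 → [-527.3, 2067.2]
Outside: 2325 → excluded.
Retained (n=10): Σ = 6144, mean = 6144/10 = 614.400

614.4 ms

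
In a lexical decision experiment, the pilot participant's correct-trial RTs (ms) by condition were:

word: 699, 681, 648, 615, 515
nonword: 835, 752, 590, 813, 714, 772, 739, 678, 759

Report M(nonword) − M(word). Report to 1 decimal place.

M(word) = 3158/5 = 631.600
M(nonword) = 6652/9 = 739.111
Difference = 739.111 − 631.600 = 107.511 ms

107.5 ms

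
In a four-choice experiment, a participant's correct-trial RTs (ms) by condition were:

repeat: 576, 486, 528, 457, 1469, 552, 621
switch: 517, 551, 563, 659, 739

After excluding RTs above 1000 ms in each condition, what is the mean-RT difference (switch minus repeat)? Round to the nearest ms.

repeat: exclude 1469
M(repeat) = 3220/6 = 536.667
M(switch) = 3029/5 = 605.800
Difference = 605.800 − 536.667 = 69.133 ms

69 ms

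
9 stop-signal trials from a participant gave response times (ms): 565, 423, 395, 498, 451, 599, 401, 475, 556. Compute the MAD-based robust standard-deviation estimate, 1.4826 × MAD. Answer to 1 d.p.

Sorted: 395, 401, 423, 451, 475, 498, 556, 565, 599 → median = 475
|x − 475| sorted: 0, 23, 24, 52, 74, 80, 81, 90, 124 → MAD = 74
Robust SD ≈ 1.4826 × 74 = 109.712

109.7 ms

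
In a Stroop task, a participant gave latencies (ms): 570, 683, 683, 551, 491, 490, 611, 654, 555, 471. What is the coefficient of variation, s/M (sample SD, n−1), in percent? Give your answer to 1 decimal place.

n = 10, Σ = 5759, M = 575.9000
Σ(x−M)² = 56954.900; s = √(56954.900/9) = 79.5508
CV = 79.5508 / 575.9000 = 0.13813 = 13.813%

13.8%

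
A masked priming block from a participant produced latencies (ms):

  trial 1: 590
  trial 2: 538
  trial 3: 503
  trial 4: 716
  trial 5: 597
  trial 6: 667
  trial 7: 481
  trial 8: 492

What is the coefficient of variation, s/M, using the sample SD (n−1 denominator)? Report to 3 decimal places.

0.149

n = 8, Σ = 4584, M = 573.0000
Σ(x−M)² = 51300.000; s = √(51300.000/7) = 85.6071
CV = 85.6071 / 573.0000 = 0.14940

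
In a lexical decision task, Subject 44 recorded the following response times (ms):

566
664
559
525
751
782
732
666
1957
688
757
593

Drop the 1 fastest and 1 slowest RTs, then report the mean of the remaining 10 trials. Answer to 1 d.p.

Sorted: 525, 559, 566, 593, 664, 666, 688, 732, 751, 757, 782, 1957
Drop lowest 1 (525) and highest 1 (1957)
Remaining (n=10): Σ = 6758, mean = 6758/10 = 675.800

675.8 ms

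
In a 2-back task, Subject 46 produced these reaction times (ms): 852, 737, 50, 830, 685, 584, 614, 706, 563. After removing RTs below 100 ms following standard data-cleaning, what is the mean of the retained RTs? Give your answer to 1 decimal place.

696.4 ms

Excluded: 50
Retained (n=8): Σ = 5571
Mean = 5571/8 = 696.3750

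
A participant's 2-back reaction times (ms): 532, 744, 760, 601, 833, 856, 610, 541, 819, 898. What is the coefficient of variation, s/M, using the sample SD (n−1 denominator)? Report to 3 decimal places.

n = 10, Σ = 7194, M = 719.4000
Σ(x−M)² = 168568.400; s = √(168568.400/9) = 136.8569
CV = 136.8569 / 719.4000 = 0.19024

0.190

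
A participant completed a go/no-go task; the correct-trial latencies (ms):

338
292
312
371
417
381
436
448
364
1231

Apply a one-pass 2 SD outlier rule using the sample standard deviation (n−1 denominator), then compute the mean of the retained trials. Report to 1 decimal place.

373.2 ms

n = 10, ΣRT = 4590, M = 459.000
Σ(x−M)² = 685390.00; s = √(685390.00/9) = 275.961
Cutoffs: 459.000 ± 2·275.961 → [-92.9, 1010.9]
Outside: 1231 → excluded.
Retained (n=9): Σ = 3359, mean = 3359/9 = 373.222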